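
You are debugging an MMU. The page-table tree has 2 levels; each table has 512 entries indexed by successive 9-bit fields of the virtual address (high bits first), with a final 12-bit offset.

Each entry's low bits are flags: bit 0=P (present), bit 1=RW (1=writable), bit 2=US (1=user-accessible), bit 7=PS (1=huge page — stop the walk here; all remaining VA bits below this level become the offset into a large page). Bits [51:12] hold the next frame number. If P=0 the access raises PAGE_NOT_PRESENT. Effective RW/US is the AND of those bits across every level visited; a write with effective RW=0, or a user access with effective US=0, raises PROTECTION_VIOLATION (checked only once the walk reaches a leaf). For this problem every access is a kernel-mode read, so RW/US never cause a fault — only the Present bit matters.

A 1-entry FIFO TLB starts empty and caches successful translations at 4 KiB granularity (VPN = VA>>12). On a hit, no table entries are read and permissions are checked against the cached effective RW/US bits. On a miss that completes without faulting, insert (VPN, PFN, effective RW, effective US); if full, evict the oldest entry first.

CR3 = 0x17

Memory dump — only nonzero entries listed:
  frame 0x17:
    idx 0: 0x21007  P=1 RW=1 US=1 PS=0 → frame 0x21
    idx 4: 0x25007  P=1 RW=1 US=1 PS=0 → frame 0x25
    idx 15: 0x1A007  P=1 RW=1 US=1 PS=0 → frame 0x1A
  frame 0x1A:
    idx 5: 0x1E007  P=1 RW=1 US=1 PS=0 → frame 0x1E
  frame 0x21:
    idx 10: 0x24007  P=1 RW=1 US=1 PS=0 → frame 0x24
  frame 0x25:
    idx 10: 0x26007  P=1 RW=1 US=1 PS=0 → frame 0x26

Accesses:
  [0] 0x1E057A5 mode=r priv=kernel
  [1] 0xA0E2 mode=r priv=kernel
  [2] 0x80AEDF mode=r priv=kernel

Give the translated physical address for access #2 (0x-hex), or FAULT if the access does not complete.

Trace:
#0 VA=0x1E057A5 (r,kernel):
  L0: frame=0x17 idx=15 entry=0x1A007 [P=1 RW=1 US=1 PS=0]
  L1: frame=0x1A idx=5 entry=0x1E007 [P=1 RW=1 US=1 PS=0]
  ✓ 0x1E7A5  — 2 lookups
#1 VA=0xA0E2 (r,kernel):
  L0: frame=0x17 idx=0 entry=0x21007 [P=1 RW=1 US=1 PS=0]
  L1: frame=0x21 idx=10 entry=0x24007 [P=1 RW=1 US=1 PS=0]
  ✓ 0x240E2  — 2 lookups
#2 VA=0x80AEDF (r,kernel):
  L0: frame=0x17 idx=4 entry=0x25007 [P=1 RW=1 US=1 PS=0]
  L1: frame=0x25 idx=10 entry=0x26007 [P=1 RW=1 US=1 PS=0]
  ✓ 0x26EDF  — 2 lookups

Access #2 PA: 0x26EDF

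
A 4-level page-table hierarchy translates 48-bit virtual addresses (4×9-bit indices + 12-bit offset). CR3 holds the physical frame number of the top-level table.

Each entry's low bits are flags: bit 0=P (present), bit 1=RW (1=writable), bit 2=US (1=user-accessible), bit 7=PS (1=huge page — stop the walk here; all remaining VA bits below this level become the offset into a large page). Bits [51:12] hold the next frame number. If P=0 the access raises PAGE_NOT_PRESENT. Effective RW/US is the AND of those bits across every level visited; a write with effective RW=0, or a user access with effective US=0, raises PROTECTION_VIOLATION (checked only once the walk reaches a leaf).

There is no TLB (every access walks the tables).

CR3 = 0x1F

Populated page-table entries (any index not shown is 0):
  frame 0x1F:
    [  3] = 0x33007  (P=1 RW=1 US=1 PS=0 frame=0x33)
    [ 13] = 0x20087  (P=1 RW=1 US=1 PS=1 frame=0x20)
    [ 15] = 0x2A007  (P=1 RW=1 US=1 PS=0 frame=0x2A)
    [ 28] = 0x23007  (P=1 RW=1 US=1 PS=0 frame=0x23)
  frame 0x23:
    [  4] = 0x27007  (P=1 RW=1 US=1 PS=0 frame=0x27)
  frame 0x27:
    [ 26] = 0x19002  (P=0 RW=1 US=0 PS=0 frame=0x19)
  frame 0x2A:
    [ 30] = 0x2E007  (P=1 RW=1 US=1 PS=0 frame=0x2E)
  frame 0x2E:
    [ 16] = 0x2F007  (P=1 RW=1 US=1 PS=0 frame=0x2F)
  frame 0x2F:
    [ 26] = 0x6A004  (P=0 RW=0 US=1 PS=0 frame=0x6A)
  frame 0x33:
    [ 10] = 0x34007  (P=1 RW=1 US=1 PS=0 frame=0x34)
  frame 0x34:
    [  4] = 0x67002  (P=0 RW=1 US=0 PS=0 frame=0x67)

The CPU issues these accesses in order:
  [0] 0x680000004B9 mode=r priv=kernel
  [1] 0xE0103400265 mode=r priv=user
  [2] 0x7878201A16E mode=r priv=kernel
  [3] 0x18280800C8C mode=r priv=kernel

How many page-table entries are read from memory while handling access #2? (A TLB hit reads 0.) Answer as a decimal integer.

Trace:
#0 VA=0x680000004B9 (r,kernel):
  lvl0: tbl 0x1F, slot 13 ⇒ 0x20087 (P1/RW1/US1/PS1)
  → PA=0x204B9 (huge @L0)  (1 entries read)
#1 VA=0xE0103400265 (r,user):
  lvl0: tbl 0x1F, slot 28 ⇒ 0x23007 (P1/RW1/US1/PS0)
  lvl1: tbl 0x23, slot 4 ⇒ 0x27007 (P1/RW1/US1/PS0)
  lvl2: tbl 0x27, slot 26 ⇒ 0x19002 (P0/RW1/US0/PS0)
  → PAGE_NOT_PRESENT  (3 entries read)
#2 VA=0x7878201A16E (r,kernel):
  lvl0: tbl 0x1F, slot 15 ⇒ 0x2A007 (P1/RW1/US1/PS0)
  lvl1: tbl 0x2A, slot 30 ⇒ 0x2E007 (P1/RW1/US1/PS0)
  lvl2: tbl 0x2E, slot 16 ⇒ 0x2F007 (P1/RW1/US1/PS0)
  lvl3: tbl 0x2F, slot 26 ⇒ 0x6A004 (P0/RW0/US1/PS0)
  → PAGE_NOT_PRESENT  (4 entries read)
#3 VA=0x18280800C8C (r,kernel):
  lvl0: tbl 0x1F, slot 3 ⇒ 0x33007 (P1/RW1/US1/PS0)
  lvl1: tbl 0x33, slot 10 ⇒ 0x34007 (P1/RW1/US1/PS0)
  lvl2: tbl 0x34, slot 4 ⇒ 0x67002 (P0/RW1/US0/PS0)
  → PAGE_NOT_PRESENT  (3 entries read)

Entries read for #2: 4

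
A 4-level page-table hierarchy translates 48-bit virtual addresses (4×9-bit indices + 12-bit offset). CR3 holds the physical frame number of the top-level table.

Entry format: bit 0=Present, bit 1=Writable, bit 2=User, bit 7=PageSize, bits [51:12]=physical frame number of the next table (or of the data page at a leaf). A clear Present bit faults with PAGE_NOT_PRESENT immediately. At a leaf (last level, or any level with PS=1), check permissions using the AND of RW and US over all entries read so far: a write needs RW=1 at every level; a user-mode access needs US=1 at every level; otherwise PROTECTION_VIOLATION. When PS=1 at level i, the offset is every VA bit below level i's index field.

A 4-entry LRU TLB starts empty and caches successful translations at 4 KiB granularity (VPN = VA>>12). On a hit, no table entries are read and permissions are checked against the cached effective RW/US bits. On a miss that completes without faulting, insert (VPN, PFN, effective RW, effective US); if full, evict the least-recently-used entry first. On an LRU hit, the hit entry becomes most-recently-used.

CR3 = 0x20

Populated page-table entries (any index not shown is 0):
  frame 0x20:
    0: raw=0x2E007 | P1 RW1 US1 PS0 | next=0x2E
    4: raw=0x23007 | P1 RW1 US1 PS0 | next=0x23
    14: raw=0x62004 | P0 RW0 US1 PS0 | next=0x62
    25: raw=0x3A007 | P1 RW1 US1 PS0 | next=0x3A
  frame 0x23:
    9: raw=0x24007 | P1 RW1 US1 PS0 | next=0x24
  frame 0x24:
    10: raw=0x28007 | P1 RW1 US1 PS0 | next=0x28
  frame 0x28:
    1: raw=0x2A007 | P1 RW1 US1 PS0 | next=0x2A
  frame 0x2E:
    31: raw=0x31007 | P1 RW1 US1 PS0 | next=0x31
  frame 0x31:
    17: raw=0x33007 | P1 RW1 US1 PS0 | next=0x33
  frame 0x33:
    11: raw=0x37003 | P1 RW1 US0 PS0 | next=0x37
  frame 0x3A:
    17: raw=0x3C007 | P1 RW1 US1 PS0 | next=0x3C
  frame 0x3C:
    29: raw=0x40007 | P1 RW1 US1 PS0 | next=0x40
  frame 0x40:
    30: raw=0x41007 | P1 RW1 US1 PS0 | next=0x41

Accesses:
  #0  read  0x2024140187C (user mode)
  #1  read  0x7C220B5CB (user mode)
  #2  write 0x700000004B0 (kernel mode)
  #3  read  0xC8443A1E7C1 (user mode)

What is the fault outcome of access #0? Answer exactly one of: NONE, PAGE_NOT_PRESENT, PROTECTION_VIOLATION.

Walk each access:
#0 VA=0x2024140187C (r,user):
  [0] read 0x20 idx=4: raw=0x23007 flags P=1 W=1 U=1 S=0
  [1] read 0x23 idx=9: raw=0x24007 flags P=1 W=1 U=1 S=0
  [2] read 0x24 idx=10: raw=0x28007 flags P=1 W=1 U=1 S=0
  [3] read 0x28 idx=1: raw=0x2A007 flags P=1 W=1 U=1 S=0
  ⇒ phys 0x2A87C  [4 reads]
#1 VA=0x7C220B5CB (r,user):
  [0] read 0x20 idx=0: raw=0x2E007 flags P=1 W=1 U=1 S=0
  [1] read 0x2E idx=31: raw=0x31007 flags P=1 W=1 U=1 S=0
  [2] read 0x31 idx=17: raw=0x33007 flags P=1 W=1 U=1 S=0
  [3] read 0x33 idx=11: raw=0x37003 flags P=1 W=1 U=0 S=0
  ⇒ fault: PROTECTION_VIOLATION  — 4 lookups
#2 VA=0x700000004B0 (w,kernel):
  [0] read 0x20 idx=14: raw=0x62004 flags P=0 W=0 U=1 S=0
  ⇒ fault: PAGE_NOT_PRESENT  — 1 lookups
#3 VA=0xC8443A1E7C1 (r,user):
  [0] read 0x20 idx=25: raw=0x3A007 flags P=1 W=1 U=1 S=0
  [1] read 0x3A idx=17: raw=0x3C007 flags P=1 W=1 U=1 S=0
  [2] read 0x3C idx=29: raw=0x40007 flags P=1 W=1 U=1 S=0
  [3] read 0x40 idx=30: raw=0x41007 flags P=1 W=1 U=1 S=0
  ⇒ phys 0x417C1  [4 reads]

Access #0 fault: NONE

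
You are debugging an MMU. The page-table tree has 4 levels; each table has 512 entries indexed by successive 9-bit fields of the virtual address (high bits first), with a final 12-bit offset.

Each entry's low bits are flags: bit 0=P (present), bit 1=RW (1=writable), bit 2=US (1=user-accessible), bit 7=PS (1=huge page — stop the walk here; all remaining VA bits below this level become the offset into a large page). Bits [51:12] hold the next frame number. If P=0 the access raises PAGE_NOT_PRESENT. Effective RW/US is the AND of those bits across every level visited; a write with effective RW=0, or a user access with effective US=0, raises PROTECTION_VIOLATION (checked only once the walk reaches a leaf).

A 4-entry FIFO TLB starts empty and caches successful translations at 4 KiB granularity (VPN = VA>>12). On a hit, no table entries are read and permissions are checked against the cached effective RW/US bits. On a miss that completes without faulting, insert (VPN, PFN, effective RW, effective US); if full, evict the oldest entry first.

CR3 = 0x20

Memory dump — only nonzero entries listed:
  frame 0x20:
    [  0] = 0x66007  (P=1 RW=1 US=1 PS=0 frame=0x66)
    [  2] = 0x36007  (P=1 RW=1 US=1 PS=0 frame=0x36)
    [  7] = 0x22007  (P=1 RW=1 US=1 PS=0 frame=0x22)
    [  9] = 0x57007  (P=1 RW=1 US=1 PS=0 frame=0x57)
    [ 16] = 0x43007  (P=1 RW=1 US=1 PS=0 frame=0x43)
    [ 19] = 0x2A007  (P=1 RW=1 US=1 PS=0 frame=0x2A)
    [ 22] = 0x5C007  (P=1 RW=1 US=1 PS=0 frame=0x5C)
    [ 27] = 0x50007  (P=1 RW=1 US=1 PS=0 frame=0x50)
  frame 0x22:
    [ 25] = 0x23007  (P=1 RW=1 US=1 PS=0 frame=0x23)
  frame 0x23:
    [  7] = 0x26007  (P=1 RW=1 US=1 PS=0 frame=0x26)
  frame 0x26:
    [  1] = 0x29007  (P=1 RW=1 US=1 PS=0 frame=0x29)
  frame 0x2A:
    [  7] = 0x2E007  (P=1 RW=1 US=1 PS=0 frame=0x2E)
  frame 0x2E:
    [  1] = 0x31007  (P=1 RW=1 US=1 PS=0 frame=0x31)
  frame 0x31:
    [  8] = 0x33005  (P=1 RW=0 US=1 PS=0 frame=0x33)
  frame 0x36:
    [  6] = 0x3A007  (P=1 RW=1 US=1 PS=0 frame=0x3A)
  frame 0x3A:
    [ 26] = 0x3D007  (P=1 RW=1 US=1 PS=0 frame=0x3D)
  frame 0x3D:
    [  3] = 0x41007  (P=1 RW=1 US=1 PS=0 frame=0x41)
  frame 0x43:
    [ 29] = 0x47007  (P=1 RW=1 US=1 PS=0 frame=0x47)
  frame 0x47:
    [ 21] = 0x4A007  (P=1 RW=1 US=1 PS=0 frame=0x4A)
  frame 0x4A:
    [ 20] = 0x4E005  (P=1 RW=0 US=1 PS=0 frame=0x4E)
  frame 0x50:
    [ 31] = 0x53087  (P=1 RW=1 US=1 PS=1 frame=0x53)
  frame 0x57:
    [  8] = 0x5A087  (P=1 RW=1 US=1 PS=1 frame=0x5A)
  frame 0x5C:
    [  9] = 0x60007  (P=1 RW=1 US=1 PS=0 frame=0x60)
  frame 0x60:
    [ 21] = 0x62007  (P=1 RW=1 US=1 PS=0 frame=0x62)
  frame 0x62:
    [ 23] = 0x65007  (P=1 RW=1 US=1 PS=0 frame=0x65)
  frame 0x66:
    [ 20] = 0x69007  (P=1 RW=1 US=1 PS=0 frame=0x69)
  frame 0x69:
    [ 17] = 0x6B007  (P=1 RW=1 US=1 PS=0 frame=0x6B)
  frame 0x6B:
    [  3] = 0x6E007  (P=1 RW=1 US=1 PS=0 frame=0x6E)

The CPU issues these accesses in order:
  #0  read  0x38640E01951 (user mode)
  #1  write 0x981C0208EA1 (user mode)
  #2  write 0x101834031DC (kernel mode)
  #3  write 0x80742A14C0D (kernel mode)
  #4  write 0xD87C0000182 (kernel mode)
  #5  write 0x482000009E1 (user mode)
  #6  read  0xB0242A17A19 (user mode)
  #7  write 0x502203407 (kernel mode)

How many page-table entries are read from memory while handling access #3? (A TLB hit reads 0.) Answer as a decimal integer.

Walk each access:
#0 VA=0x38640E01951 (r,user):
  [0] read 0x20 idx=7: raw=0x22007 flags P=1 W=1 U=1 S=0
  [1] read 0x22 idx=25: raw=0x23007 flags P=1 W=1 U=1 S=0
  [2] read 0x23 idx=7: raw=0x26007 flags P=1 W=1 U=1 S=0
  [3] read 0x26 idx=1: raw=0x29007 flags P=1 W=1 U=1 S=0
  → PA=0x29951  (4 entries read)
#1 VA=0x981C0208EA1 (w,user):
  [0] read 0x20 idx=19: raw=0x2A007 flags P=1 W=1 U=1 S=0
  [1] read 0x2A idx=7: raw=0x2E007 flags P=1 W=1 U=1 S=0
  [2] read 0x2E idx=1: raw=0x31007 flags P=1 W=1 U=1 S=0
  [3] read 0x31 idx=8: raw=0x33005 flags P=1 W=0 U=1 S=0
  ✗ PROTECTION_VIOLATION  [4 reads]
#2 VA=0x101834031DC (w,kernel):
  [0] read 0x20 idx=2: raw=0x36007 flags P=1 W=1 U=1 S=0
  [1] read 0x36 idx=6: raw=0x3A007 flags P=1 W=1 U=1 S=0
  [2] read 0x3A idx=26: raw=0x3D007 flags P=1 W=1 U=1 S=0
  [3] read 0x3D idx=3: raw=0x41007 flags P=1 W=1 U=1 S=0
  → PA=0x411DC  (4 entries read)
#3 VA=0x80742A14C0D (w,kernel):
  [0] read 0x20 idx=16: raw=0x43007 flags P=1 W=1 U=1 S=0
  [1] read 0x43 idx=29: raw=0x47007 flags P=1 W=1 U=1 S=0
  [2] read 0x47 idx=21: raw=0x4A007 flags P=1 W=1 U=1 S=0
  [3] read 0x4A idx=20: raw=0x4E005 flags P=1 W=0 U=1 S=0
  ✗ PROTECTION_VIOLATION  [4 reads]
#4 VA=0xD87C0000182 (w,kernel):
  [0] read 0x20 idx=27: raw=0x50007 flags P=1 W=1 U=1 S=0
  [1] read 0x50 idx=31: raw=0x53087 flags P=1 W=1 U=1 S=1
  → PA=0x53182 (huge @L1)  (2 entries read)
#5 VA=0x482000009E1 (w,user):
  [0] read 0x20 idx=9: raw=0x57007 flags P=1 W=1 U=1 S=0
  [1] read 0x57 idx=8: raw=0x5A087 flags P=1 W=1 U=1 S=1
  → PA=0x5A9E1 (huge @L1)  (2 entries read)
#6 VA=0xB0242A17A19 (r,user):
  [0] read 0x20 idx=22: raw=0x5C007 flags P=1 W=1 U=1 S=0
  [1] read 0x5C idx=9: raw=0x60007 flags P=1 W=1 U=1 S=0
  [2] read 0x60 idx=21: raw=0x62007 flags P=1 W=1 U=1 S=0
  [3] read 0x62 idx=23: raw=0x65007 flags P=1 W=1 U=1 S=0
  → PA=0x65A19  (4 entries read)
#7 VA=0x502203407 (w,kernel):
  [0] read 0x20 idx=0: raw=0x66007 flags P=1 W=1 U=1 S=0
  [1] read 0x66 idx=20: raw=0x69007 flags P=1 W=1 U=1 S=0
  [2] read 0x69 idx=17: raw=0x6B007 flags P=1 W=1 U=1 S=0
  [3] read 0x6B idx=3: raw=0x6E007 flags P=1 W=1 U=1 S=0
  → PA=0x6E407  (4 entries read)

Entries read for #3: 4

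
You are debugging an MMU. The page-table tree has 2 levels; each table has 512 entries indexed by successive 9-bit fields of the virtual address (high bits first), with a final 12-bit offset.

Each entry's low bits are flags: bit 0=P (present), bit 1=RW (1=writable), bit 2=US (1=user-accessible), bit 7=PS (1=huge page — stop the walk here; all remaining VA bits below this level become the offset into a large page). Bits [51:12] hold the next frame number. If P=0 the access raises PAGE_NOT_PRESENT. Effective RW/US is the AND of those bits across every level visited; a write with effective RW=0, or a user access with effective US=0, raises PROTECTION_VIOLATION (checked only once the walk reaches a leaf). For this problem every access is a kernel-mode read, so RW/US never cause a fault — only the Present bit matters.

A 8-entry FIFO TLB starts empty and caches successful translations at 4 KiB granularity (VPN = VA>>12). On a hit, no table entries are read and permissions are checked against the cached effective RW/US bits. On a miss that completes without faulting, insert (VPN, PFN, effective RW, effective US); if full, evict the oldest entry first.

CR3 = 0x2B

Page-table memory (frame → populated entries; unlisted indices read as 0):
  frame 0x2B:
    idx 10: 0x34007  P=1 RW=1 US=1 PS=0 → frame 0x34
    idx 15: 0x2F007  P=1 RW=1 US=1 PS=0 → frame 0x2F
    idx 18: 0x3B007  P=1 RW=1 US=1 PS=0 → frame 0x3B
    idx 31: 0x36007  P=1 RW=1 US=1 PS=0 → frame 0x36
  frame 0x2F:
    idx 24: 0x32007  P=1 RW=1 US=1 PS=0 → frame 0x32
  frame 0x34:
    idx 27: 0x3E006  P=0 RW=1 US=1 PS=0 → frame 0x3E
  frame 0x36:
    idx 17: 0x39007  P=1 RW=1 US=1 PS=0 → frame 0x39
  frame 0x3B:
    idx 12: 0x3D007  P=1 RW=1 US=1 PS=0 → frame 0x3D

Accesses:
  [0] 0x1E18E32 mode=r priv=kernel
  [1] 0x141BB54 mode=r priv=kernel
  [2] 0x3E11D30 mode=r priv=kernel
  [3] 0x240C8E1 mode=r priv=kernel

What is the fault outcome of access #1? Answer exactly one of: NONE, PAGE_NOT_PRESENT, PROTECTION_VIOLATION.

Per-access translation:
#0 VA=0x1E18E32 (r,kernel):
  L0 @0x2B[15] → 0x2F007  P=1,RW=1,US=1,PS=0
  L1 @0x2F[24] → 0x32007  P=1,RW=1,US=1,PS=0
  ⇒ phys 0x32E32  [2 reads]
#1 VA=0x141BB54 (r,kernel):
  L0 @0x2B[10] → 0x34007  P=1,RW=1,US=1,PS=0
  L1 @0x34[27] → 0x3E006  P=0,RW=1,US=1,PS=0
  ⇒ fault: PAGE_NOT_PRESENT  — 2 lookups
#2 VA=0x3E11D30 (r,kernel):
  L0 @0x2B[31] → 0x36007  P=1,RW=1,US=1,PS=0
  L1 @0x36[17] → 0x39007  P=1,RW=1,US=1,PS=0
  ⇒ phys 0x39D30  [2 reads]
#3 VA=0x240C8E1 (r,kernel):
  L0 @0x2B[18] → 0x3B007  P=1,RW=1,US=1,PS=0
  L1 @0x3B[12] → 0x3D007  P=1,RW=1,US=1,PS=0
  ⇒ phys 0x3D8E1  [2 reads]

Access #1 fault: PAGE_NOT_PRESENT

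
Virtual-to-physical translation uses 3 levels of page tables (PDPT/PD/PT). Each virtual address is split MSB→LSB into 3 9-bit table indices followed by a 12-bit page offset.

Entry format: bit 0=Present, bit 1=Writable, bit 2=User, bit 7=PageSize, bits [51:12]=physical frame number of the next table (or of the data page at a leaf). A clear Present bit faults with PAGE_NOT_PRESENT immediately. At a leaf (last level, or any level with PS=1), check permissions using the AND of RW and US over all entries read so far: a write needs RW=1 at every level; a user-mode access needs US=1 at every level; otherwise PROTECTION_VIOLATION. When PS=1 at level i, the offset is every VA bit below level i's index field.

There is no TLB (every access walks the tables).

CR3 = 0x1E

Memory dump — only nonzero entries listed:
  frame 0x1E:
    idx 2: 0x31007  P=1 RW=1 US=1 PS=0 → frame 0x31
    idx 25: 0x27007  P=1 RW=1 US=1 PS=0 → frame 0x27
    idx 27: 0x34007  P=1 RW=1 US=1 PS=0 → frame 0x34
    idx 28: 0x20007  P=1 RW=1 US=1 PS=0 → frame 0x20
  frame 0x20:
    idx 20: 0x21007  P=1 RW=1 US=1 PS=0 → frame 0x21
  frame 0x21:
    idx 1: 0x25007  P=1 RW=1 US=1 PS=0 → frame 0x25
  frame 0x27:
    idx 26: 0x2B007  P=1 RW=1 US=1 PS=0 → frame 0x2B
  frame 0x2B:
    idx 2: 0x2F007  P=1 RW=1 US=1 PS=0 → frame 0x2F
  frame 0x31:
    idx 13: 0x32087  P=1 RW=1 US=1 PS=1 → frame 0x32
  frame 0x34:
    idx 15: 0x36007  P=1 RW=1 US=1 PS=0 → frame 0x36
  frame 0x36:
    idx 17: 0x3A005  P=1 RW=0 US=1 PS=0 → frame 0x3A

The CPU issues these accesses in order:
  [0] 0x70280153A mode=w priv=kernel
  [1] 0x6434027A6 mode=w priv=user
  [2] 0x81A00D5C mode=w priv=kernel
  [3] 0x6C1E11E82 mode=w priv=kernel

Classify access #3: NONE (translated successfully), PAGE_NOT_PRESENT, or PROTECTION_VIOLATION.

Walk each access:
#0 VA=0x70280153A (w,kernel):
  lvl0: tbl 0x1E, slot 28 ⇒ 0x20007 (P1/RW1/US1/PS0)
  lvl1: tbl 0x20, slot 20 ⇒ 0x21007 (P1/RW1/US1/PS0)
  lvl2: tbl 0x21, slot 1 ⇒ 0x25007 (P1/RW1/US1/PS0)
  ✓ 0x2553A  — 3 lookups
#1 VA=0x6434027A6 (w,user):
  lvl0: tbl 0x1E, slot 25 ⇒ 0x27007 (P1/RW1/US1/PS0)
  lvl1: tbl 0x27, slot 26 ⇒ 0x2B007 (P1/RW1/US1/PS0)
  lvl2: tbl 0x2B, slot 2 ⇒ 0x2F007 (P1/RW1/US1/PS0)
  ✓ 0x2F7A6  — 3 lookups
#2 VA=0x81A00D5C (w,kernel):
  lvl0: tbl 0x1E, slot 2 ⇒ 0x31007 (P1/RW1/US1/PS0)
  lvl1: tbl 0x31, slot 13 ⇒ 0x32087 (P1/RW1/US1/PS1)
  ✓ 0x32D5C (huge @L1)  — 2 lookups
#3 VA=0x6C1E11E82 (w,kernel):
  lvl0: tbl 0x1E, slot 27 ⇒ 0x34007 (P1/RW1/US1/PS0)
  lvl1: tbl 0x34, slot 15 ⇒ 0x36007 (P1/RW1/US1/PS0)
  lvl2: tbl 0x36, slot 17 ⇒ 0x3A005 (P1/RW0/US1/PS0)
  ✗ PROTECTION_VIOLATION  [3 reads]

Access #3 fault: PROTECTION_VIOLATION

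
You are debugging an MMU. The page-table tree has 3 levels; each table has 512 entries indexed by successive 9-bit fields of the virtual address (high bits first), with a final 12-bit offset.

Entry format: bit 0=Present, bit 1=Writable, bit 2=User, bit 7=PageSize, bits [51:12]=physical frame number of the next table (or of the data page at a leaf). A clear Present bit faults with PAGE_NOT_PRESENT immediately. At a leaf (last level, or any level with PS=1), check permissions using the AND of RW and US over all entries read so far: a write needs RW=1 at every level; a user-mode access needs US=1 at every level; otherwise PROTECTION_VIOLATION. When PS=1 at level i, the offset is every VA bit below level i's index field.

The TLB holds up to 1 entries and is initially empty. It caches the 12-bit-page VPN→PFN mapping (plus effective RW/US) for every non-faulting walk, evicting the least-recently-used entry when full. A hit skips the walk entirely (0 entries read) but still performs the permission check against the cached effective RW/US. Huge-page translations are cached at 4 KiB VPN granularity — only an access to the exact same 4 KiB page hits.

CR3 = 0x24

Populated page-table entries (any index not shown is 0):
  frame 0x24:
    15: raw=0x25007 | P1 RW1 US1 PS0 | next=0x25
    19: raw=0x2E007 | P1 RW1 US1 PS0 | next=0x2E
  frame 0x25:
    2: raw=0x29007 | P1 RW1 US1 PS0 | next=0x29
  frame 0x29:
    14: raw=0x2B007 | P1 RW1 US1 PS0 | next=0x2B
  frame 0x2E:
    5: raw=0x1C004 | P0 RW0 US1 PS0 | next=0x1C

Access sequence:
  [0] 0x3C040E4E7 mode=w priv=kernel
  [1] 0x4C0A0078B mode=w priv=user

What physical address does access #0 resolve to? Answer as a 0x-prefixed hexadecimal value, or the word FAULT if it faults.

Per-access translation:
#0 VA=0x3C040E4E7 (w,kernel):
  [0] read 0x24 idx=15: raw=0x25007 flags P=1 W=1 U=1 S=0
  [1] read 0x25 idx=2: raw=0x29007 flags P=1 W=1 U=1 S=0
  [2] read 0x29 idx=14: raw=0x2B007 flags P=1 W=1 U=1 S=0
  → PA=0x2B4E7  (3 entries read)
#1 VA=0x4C0A0078B (w,user):
  [0] read 0x24 idx=19: raw=0x2E007 flags P=1 W=1 U=1 S=0
  [1] read 0x2E idx=5: raw=0x1C004 flags P=0 W=0 U=1 S=0
  ⇒ fault: PAGE_NOT_PRESENT  — 2 lookups

Access #0 PA: 0x2B4E7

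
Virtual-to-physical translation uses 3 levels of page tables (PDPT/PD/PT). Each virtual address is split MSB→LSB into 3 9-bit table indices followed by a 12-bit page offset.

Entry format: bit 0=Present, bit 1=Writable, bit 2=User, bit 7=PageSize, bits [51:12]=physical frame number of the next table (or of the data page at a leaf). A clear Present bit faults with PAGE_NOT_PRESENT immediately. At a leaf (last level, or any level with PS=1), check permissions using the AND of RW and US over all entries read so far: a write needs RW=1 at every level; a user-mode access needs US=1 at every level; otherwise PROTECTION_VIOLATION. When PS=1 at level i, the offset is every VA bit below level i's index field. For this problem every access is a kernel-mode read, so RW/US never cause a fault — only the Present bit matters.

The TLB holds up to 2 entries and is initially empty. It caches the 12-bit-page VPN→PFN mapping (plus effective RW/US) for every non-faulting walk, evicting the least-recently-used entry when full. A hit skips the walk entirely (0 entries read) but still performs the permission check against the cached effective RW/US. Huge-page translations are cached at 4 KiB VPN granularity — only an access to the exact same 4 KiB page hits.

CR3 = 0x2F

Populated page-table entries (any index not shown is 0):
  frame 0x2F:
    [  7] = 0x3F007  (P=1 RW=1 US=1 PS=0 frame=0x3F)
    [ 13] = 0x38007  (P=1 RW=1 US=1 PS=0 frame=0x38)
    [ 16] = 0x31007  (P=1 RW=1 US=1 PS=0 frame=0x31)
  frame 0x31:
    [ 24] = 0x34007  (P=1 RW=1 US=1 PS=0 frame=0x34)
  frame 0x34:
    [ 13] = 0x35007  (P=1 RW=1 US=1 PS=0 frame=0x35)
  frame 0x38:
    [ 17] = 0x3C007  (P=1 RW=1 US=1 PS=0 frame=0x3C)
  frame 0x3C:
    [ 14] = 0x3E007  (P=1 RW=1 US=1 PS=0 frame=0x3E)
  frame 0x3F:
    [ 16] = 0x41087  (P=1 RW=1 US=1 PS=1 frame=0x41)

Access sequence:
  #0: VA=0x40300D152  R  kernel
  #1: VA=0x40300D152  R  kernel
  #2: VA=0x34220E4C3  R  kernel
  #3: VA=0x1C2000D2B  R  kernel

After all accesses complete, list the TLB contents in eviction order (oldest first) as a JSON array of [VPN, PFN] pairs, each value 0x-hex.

Walk each access:
#0 VA=0x40300D152 (r,kernel):
  L0 @0x2F[16] → 0x31007  P=1,RW=1,US=1,PS=0
  L1 @0x31[24] → 0x34007  P=1,RW=1,US=1,PS=0
  L2 @0x34[13] → 0x35007  P=1,RW=1,US=1,PS=0
  ✓ 0x35152  — 3 lookups
#1 VA=0x40300D152 (r,kernel):
  TLB hit vpn=0x40300D → PA=0x35152
#2 VA=0x34220E4C3 (r,kernel):
  L0 @0x2F[13] → 0x38007  P=1,RW=1,US=1,PS=0
  L1 @0x38[17] → 0x3C007  P=1,RW=1,US=1,PS=0
  L2 @0x3C[14] → 0x3E007  P=1,RW=1,US=1,PS=0
  ✓ 0x3E4C3  — 3 lookups
#3 VA=0x1C2000D2B (r,kernel):
  L0 @0x2F[7] → 0x3F007  P=1,RW=1,US=1,PS=0
  L1 @0x3F[16] → 0x41087  P=1,RW=1,US=1,PS=1
  ✓ 0x41D2B (huge @L1)  — 2 lookups

TLB: [["0x34220E", "0x3E"], ["0x1C2000", "0x41"]]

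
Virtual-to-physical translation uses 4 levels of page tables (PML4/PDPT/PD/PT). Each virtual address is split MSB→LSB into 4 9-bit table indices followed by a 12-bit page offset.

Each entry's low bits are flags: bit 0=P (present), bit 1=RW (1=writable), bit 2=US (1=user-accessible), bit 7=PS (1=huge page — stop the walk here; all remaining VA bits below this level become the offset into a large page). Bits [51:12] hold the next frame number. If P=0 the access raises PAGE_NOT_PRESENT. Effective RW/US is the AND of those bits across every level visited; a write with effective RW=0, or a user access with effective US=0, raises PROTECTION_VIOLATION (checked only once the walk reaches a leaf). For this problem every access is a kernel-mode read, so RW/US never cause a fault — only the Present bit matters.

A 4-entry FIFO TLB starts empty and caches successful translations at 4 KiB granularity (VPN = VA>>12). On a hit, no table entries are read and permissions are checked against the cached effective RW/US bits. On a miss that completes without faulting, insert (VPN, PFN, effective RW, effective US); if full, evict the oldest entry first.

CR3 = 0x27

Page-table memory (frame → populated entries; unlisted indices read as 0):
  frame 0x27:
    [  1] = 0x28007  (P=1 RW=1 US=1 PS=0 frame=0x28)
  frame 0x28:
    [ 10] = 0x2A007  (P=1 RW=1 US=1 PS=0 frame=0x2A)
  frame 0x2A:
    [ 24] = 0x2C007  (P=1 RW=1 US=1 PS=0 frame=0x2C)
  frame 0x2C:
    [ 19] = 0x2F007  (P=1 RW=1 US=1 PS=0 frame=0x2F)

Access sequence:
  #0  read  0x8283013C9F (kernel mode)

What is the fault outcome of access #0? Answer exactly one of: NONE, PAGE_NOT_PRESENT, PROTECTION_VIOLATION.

Walk each access:
#0 VA=0x8283013C9F (r,kernel):
  L0: frame=0x27 idx=1 entry=0x28007 [P=1 RW=1 US=1 PS=0]
  L1: frame=0x28 idx=10 entry=0x2A007 [P=1 RW=1 US=1 PS=0]
  L2: frame=0x2A idx=24 entry=0x2C007 [P=1 RW=1 US=1 PS=0]
  L3: frame=0x2C idx=19 entry=0x2F007 [P=1 RW=1 US=1 PS=0]
  → PA=0x2FC9F  (4 entries read)

Access #0 fault: NONE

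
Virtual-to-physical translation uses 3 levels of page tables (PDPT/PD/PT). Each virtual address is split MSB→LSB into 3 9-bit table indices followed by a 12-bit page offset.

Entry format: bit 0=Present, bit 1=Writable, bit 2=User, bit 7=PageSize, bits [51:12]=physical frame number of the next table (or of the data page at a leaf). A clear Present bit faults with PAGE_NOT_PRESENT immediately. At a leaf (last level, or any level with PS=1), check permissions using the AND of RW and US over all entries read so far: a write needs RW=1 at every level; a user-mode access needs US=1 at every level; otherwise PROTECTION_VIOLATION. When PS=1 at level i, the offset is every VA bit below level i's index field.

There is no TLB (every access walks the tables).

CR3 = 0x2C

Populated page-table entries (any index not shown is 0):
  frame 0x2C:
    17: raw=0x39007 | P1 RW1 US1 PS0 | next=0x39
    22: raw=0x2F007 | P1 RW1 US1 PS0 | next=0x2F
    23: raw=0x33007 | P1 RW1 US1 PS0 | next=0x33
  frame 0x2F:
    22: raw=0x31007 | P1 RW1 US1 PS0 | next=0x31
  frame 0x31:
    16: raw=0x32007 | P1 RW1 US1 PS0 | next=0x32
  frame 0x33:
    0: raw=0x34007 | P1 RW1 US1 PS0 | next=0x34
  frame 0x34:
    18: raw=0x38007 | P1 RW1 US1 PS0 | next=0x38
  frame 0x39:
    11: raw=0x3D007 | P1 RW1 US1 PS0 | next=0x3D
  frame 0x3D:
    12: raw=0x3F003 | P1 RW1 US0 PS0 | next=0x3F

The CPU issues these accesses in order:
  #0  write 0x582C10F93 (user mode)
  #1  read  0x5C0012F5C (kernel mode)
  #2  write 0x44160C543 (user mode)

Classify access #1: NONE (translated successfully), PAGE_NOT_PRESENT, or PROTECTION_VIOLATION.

Per-access translation:
#0 VA=0x582C10F93 (w,user):
  lvl0: tbl 0x2C, slot 22 ⇒ 0x2F007 (P1/RW1/US1/PS0)
  lvl1: tbl 0x2F, slot 22 ⇒ 0x31007 (P1/RW1/US1/PS0)
  lvl2: tbl 0x31, slot 16 ⇒ 0x32007 (P1/RW1/US1/PS0)
  ⇒ phys 0x32F93  [3 reads]
#1 VA=0x5C0012F5C (r,kernel):
  lvl0: tbl 0x2C, slot 23 ⇒ 0x33007 (P1/RW1/US1/PS0)
  lvl1: tbl 0x33, slot 0 ⇒ 0x34007 (P1/RW1/US1/PS0)
  lvl2: tbl 0x34, slot 18 ⇒ 0x38007 (P1/RW1/US1/PS0)
  ⇒ phys 0x38F5C  [3 reads]
#2 VA=0x44160C543 (w,user):
  lvl0: tbl 0x2C, slot 17 ⇒ 0x39007 (P1/RW1/US1/PS0)
  lvl1: tbl 0x39, slot 11 ⇒ 0x3D007 (P1/RW1/US1/PS0)
  lvl2: tbl 0x3D, slot 12 ⇒ 0x3F003 (P1/RW1/US0/PS0)
  ⇒ fault: PROTECTION_VIOLATION  — 3 lookups

Access #1 fault: NONE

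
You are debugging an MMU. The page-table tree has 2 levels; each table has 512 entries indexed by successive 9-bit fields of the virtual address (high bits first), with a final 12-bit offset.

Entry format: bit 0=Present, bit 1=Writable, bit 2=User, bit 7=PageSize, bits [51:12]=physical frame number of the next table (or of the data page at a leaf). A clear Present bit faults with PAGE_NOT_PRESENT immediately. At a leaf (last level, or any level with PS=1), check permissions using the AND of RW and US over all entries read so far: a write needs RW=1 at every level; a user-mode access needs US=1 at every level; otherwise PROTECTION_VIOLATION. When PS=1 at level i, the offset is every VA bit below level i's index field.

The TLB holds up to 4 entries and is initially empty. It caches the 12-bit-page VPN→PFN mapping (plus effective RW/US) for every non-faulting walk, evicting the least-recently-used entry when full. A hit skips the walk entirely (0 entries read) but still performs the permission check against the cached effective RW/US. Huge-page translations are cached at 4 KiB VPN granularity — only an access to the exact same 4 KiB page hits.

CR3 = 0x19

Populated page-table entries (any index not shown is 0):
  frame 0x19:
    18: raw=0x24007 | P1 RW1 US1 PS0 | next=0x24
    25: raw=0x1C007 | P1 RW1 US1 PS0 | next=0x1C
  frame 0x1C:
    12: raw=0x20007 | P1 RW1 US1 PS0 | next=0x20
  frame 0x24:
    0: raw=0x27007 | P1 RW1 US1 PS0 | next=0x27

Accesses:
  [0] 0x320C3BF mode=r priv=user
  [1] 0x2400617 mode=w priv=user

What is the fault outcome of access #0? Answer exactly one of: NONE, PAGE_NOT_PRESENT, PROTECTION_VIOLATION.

Walk each access:
#0 VA=0x320C3BF (r,user):
  L0: frame=0x19 idx=25 entry=0x1C007 [P=1 RW=1 US=1 PS=0]
  L1: frame=0x1C idx=12 entry=0x20007 [P=1 RW=1 US=1 PS=0]
  ✓ 0x203BF  — 2 lookups
#1 VA=0x2400617 (w,user):
  L0: frame=0x19 idx=18 entry=0x24007 [P=1 RW=1 US=1 PS=0]
  L1: frame=0x24 idx=0 entry=0x27007 [P=1 RW=1 US=1 PS=0]
  ✓ 0x27617  — 2 lookups

Access #0 fault: NONE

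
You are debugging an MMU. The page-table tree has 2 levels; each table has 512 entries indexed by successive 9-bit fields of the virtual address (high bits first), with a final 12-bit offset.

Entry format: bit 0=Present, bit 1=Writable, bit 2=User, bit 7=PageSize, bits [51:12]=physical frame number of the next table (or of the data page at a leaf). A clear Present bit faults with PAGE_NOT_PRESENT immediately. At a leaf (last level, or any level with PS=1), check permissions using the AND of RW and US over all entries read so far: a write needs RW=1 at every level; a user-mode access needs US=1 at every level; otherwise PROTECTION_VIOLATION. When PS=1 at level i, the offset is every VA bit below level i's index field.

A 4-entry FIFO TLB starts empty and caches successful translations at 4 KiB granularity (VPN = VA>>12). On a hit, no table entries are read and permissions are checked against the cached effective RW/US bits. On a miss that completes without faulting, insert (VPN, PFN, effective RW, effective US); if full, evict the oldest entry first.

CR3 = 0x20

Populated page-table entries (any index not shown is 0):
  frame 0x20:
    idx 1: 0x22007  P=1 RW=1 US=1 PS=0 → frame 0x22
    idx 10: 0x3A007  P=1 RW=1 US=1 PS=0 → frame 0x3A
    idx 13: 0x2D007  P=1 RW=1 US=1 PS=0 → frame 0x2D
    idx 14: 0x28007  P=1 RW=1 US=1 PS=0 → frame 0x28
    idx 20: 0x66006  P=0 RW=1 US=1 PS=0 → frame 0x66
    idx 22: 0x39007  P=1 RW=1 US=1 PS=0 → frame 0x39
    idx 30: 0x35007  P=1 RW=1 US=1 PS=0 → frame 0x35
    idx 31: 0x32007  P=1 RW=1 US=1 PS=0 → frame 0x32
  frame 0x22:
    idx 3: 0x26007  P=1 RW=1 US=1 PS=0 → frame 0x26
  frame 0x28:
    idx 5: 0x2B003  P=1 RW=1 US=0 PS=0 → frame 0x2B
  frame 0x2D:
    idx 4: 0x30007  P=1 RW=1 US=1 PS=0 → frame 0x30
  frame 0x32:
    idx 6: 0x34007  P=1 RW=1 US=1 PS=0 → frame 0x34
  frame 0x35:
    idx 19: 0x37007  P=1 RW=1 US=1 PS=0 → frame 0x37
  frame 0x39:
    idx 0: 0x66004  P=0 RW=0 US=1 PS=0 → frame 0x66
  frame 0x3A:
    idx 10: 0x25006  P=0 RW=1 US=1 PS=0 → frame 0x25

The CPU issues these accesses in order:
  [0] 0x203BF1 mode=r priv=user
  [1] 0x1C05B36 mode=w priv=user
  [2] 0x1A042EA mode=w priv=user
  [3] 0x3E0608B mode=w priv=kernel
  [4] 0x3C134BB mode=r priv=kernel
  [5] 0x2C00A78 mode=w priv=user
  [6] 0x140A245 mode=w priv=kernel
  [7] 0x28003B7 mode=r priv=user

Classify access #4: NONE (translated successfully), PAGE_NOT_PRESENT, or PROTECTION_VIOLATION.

Walk each access:
#0 VA=0x203BF1 (r,user):
  lvl0: tbl 0x20, slot 1 ⇒ 0x22007 (P1/RW1/US1/PS0)
  lvl1: tbl 0x22, slot 3 ⇒ 0x26007 (P1/RW1/US1/PS0)
  ⇒ phys 0x26BF1  [2 reads]
#1 VA=0x1C05B36 (w,user):
  lvl0: tbl 0x20, slot 14 ⇒ 0x28007 (P1/RW1/US1/PS0)
  lvl1: tbl 0x28, slot 5 ⇒ 0x2B003 (P1/RW1/US0/PS0)
  ✗ PROTECTION_VIOLATION  [2 reads]
#2 VA=0x1A042EA (w,user):
  lvl0: tbl 0x20, slot 13 ⇒ 0x2D007 (P1/RW1/US1/PS0)
  lvl1: tbl 0x2D, slot 4 ⇒ 0x30007 (P1/RW1/US1/PS0)
  ⇒ phys 0x302EA  [2 reads]
#3 VA=0x3E0608B (w,kernel):
  lvl0: tbl 0x20, slot 31 ⇒ 0x32007 (P1/RW1/US1/PS0)
  lvl1: tbl 0x32, slot 6 ⇒ 0x34007 (P1/RW1/US1/PS0)
  ⇒ phys 0x3408B  [2 reads]
#4 VA=0x3C134BB (r,kernel):
  lvl0: tbl 0x20, slot 30 ⇒ 0x35007 (P1/RW1/US1/PS0)
  lvl1: tbl 0x35, slot 19 ⇒ 0x37007 (P1/RW1/US1/PS0)
  ⇒ phys 0x374BB  [2 reads]
#5 VA=0x2C00A78 (w,user):
  lvl0: tbl 0x20, slot 22 ⇒ 0x39007 (P1/RW1/US1/PS0)
  lvl1: tbl 0x39, slot 0 ⇒ 0x66004 (P0/RW0/US1/PS0)
  ✗ PAGE_NOT_PRESENT  [2 reads]
#6 VA=0x140A245 (w,kernel):
  lvl0: tbl 0x20, slot 10 ⇒ 0x3A007 (P1/RW1/US1/PS0)
  lvl1: tbl 0x3A, slot 10 ⇒ 0x25006 (P0/RW1/US1/PS0)
  ✗ PAGE_NOT_PRESENT  [2 reads]
#7 VA=0x28003B7 (r,user):
  lvl0: tbl 0x20, slot 20 ⇒ 0x66006 (P0/RW1/US1/PS0)
  ✗ PAGE_NOT_PRESENT  [1 reads]

Access #4 fault: NONE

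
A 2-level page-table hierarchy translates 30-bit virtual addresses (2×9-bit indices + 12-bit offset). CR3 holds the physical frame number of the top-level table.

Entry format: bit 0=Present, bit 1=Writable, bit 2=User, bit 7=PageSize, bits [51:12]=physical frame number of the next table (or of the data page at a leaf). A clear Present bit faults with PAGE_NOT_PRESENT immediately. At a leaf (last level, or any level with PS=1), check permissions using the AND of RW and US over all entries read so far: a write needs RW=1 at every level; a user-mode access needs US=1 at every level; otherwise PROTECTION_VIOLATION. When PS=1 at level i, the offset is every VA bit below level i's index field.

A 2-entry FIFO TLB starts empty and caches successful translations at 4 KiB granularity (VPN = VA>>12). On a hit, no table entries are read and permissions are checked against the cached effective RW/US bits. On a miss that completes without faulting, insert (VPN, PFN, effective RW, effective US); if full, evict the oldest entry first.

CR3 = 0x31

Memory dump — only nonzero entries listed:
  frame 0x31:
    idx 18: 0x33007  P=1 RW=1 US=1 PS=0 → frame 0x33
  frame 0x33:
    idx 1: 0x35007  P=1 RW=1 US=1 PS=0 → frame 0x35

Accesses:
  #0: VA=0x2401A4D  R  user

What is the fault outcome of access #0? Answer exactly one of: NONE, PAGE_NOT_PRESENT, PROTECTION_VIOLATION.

Per-access translation:
#0 VA=0x2401A4D (r,user):
  [0] read 0x31 idx=18: raw=0x33007 flags P=1 W=1 U=1 S=0
  [1] read 0x33 idx=1: raw=0x35007 flags P=1 W=1 U=1 S=0
  ⇒ phys 0x35A4D  [2 reads]

Access #0 fault: NONE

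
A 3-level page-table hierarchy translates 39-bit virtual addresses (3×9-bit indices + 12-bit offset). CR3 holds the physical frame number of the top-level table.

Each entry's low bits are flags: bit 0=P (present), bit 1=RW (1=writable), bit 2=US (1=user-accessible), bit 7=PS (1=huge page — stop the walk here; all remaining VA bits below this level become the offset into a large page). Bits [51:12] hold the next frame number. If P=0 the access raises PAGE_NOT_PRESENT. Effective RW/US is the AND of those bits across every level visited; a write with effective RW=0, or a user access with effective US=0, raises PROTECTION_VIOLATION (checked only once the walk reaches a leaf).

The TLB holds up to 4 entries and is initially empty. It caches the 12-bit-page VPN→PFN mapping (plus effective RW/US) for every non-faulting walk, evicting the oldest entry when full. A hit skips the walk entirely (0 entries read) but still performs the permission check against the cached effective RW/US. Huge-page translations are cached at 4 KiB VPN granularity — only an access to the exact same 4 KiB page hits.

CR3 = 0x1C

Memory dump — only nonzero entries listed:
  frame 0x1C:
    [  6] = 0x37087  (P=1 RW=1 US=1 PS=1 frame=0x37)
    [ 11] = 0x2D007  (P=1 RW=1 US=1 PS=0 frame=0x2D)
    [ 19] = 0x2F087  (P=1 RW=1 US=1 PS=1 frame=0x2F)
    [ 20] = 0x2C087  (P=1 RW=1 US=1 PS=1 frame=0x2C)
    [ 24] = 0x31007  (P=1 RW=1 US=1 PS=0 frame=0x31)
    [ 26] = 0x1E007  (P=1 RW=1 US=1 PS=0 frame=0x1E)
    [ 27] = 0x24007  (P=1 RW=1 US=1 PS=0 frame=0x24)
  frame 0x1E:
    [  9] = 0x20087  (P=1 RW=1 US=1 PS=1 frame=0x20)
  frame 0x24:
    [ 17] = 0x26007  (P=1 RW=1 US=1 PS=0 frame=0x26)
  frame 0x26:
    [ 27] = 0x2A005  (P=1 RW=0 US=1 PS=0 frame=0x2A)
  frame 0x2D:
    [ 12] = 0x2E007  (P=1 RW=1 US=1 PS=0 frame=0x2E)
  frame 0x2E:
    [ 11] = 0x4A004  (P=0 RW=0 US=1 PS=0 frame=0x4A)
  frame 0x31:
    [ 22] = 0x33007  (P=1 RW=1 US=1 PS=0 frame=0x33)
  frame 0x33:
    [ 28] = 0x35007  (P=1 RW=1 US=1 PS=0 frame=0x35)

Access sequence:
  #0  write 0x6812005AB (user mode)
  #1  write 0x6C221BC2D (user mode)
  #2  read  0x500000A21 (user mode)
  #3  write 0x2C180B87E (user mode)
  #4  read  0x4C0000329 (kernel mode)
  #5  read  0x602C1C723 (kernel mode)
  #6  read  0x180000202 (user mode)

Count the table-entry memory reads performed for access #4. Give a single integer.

Trace:
#0 VA=0x6812005AB (w,user):
  L0 @0x1C[26] → 0x1E007  P=1,RW=1,US=1,PS=0
  L1 @0x1E[9] → 0x20087  P=1,RW=1,US=1,PS=1
  → PA=0x205AB (huge @L1)  (2 entries read)
#1 VA=0x6C221BC2D (w,user):
  L0 @0x1C[27] → 0x24007  P=1,RW=1,US=1,PS=0
  L1 @0x24[17] → 0x26007  P=1,RW=1,US=1,PS=0
  L2 @0x26[27] → 0x2A005  P=1,RW=0,US=1,PS=0
  → PROTECTION_VIOLATION  (3 entries read)
#2 VA=0x500000A21 (r,user):
  L0 @0x1C[20] → 0x2C087  P=1,RW=1,US=1,PS=1
  → PA=0x2CA21 (huge @L0)  (1 entries read)
#3 VA=0x2C180B87E (w,user):
  L0 @0x1C[11] → 0x2D007  P=1,RW=1,US=1,PS=0
  L1 @0x2D[12] → 0x2E007  P=1,RW=1,US=1,PS=0
  L2 @0x2E[11] → 0x4A004  P=0,RW=0,US=1,PS=0
  → PAGE_NOT_PRESENT  (3 entries read)
#4 VA=0x4C0000329 (r,kernel):
  L0 @0x1C[19] → 0x2F087  P=1,RW=1,US=1,PS=1
  → PA=0x2F329 (huge @L0)  (1 entries read)
#5 VA=0x602C1C723 (r,kernel):
  L0 @0x1C[24] → 0x31007  P=1,RW=1,US=1,PS=0
  L1 @0x31[22] → 0x33007  P=1,RW=1,US=1,PS=0
  L2 @0x33[28] → 0x35007  P=1,RW=1,US=1,PS=0
  → PA=0x35723  (3 entries read)
#6 VA=0x180000202 (r,user):
  L0 @0x1C[6] → 0x37087  P=1,RW=1,US=1,PS=1
  → PA=0x37202 (huge @L0)  (1 entries read)

Entries read for #4: 1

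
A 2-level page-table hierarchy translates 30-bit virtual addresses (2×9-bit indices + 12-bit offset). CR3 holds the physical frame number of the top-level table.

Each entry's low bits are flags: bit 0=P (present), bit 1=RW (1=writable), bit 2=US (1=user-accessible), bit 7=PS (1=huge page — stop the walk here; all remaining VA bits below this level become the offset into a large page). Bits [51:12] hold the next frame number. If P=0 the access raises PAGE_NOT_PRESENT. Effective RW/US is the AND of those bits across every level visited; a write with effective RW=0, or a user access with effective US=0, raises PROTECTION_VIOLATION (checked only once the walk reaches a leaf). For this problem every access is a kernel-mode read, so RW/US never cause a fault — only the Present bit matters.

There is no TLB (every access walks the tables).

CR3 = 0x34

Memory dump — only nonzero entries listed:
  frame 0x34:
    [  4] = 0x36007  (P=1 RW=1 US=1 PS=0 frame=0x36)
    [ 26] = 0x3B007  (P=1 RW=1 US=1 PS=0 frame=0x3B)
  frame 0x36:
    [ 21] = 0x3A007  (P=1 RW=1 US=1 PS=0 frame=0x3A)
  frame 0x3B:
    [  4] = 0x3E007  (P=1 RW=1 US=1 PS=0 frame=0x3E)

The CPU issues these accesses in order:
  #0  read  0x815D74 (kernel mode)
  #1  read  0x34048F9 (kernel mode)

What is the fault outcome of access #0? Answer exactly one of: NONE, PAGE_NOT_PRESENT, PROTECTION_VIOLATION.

Trace:
#0 VA=0x815D74 (r,kernel):
  lvl0: tbl 0x34, slot 4 ⇒ 0x36007 (P1/RW1/US1/PS0)
  lvl1: tbl 0x36, slot 21 ⇒ 0x3A007 (P1/RW1/US1/PS0)
  ⇒ phys 0x3AD74  [2 reads]
#1 VA=0x34048F9 (r,kernel):
  lvl0: tbl 0x34, slot 26 ⇒ 0x3B007 (P1/RW1/US1/PS0)
  lvl1: tbl 0x3B, slot 4 ⇒ 0x3E007 (P1/RW1/US1/PS0)
  ⇒ phys 0x3E8F9  [2 reads]

Access #0 fault: NONE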